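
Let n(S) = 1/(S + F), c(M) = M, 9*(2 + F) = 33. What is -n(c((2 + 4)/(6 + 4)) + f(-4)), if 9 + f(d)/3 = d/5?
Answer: 15/407 ≈ 0.036855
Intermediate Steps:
f(d) = -27 + 3*d/5 (f(d) = -27 + 3*(d/5) = -27 + 3*d/5)
F = 5/3 (F = -2 + (⅑)*33 = -2 + 11/3 = 5/3 ≈ 1.6667)
n(S) = 1/(5/3 + S) (n(S) = 1/(S + 5/3) = 1/(5/3 + S))
-n(c((2 + 4)/(6 + 4)) + f(-4)) = -3/(5 + 3*((2 + 4)/(6 + 4) + (-27 + (⅗)*(-4)))) = -3/(5 + 3*(6/10 + (-27 - 12/5))) = -3/(5 + 3*(6*(⅒) - 147/5)) = -3/(5 + 3*(⅗ - 147/5)) = -3/(5 + 3*(-144/5)) = -3/(5 - 432/5) = -3/(-407/5) = -3*(-5)/407 = -1*(-15/407) = 15/407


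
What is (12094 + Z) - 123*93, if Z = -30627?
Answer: -29972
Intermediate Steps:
(12094 + Z) - 123*93 = (12094 - 30627) - 123*93 = -18533 - 11439 = -29972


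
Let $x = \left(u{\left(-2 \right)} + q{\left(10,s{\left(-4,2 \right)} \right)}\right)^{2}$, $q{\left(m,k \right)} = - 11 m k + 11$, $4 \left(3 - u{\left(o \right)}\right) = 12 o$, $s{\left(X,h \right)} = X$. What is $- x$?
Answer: $-211600$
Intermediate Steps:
$u{\left(o \right)} = 3 - 3 o$ ($u{\left(o \right)} = 3 - \frac{12 o}{4} = 3 - 3 o$)
$q{\left(m,k \right)} = 11 - 11 k m$ ($q{\left(m,k \right)} = - 11 k m + 11 = 11 - 11 k m$)
$x = 211600$ ($x = \left(\left(3 - -6\right) - \left(-11 - 440\right)\right)^{2} = \left(\left(3 + 6\right) + \left(11 + 440\right)\right)^{2} = \left(9 + 451\right)^{2} = 460^{2} = 211600$)
$- x = \left(-1\right) 211600 = -211600$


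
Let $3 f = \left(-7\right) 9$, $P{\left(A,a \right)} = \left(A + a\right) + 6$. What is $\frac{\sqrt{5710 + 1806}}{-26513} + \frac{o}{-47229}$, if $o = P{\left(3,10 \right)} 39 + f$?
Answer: $- \frac{240}{15743} - \frac{2 \sqrt{1879}}{26513} \approx -0.018515$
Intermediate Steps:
$P{\left(A,a \right)} = 6 + A + a$
$f = -21$ ($f = \frac{\left(-7\right) 9}{3} = \frac{1}{3} \left(-63\right) = -21$)
$o = 720$ ($o = \left(6 + 3 + 10\right) 39 - 21 = 19 \cdot 39 - 21 = 741 - 21 = 720$)
$\frac{\sqrt{5710 + 1806}}{-26513} + \frac{o}{-47229} = \frac{\sqrt{5710 + 1806}}{-26513} + \frac{720}{-47229} = \sqrt{7516} \left(- \frac{1}{26513}\right) + 720 \left(- \frac{1}{47229}\right) = 2 \sqrt{1879} \left(- \frac{1}{26513}\right) - \frac{240}{15743} = - \frac{2 \sqrt{1879}}{26513} - \frac{240}{15743} = - \frac{240}{15743} - \frac{2 \sqrt{1879}}{26513}$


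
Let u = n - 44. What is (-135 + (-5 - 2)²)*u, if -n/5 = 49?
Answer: 24854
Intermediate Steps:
n = -245 (n = -5*49 = -245)
u = -289 (u = -245 - 44 = -289)
(-135 + (-5 - 2)²)*u = (-135 + (-5 - 2)²)*(-289) = (-135 + (-7)²)*(-289) = (-135 + 49)*(-289) = -86*(-289) = 24854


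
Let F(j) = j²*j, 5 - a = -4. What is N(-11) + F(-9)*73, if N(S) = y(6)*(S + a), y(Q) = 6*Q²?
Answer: -53649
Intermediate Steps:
a = 9 (a = 5 - 1*(-4) = 5 + 4 = 9)
F(j) = j³
N(S) = 1944 + 216*S (N(S) = (6*6²)*(S + 9) = (6*36)*(9 + S) = 216*(9 + S) = 1944 + 216*S)
N(-11) + F(-9)*73 = (1944 + 216*(-11)) + (-9)³*73 = (1944 - 2376) - 729*73 = -432 - 53217 = -53649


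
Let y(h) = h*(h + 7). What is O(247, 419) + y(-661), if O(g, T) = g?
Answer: 432541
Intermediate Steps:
y(h) = h*(7 + h)
O(247, 419) + y(-661) = 247 - 661*(7 - 661) = 247 - 661*(-654) = 247 + 432294 = 432541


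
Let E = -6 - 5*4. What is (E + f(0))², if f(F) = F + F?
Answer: 676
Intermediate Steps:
f(F) = 2*F
E = -26 (E = -6 - 1*20 = -6 - 20 = -26)
(E + f(0))² = (-26 + 2*0)² = (-26 + 0)² = (-26)² = 676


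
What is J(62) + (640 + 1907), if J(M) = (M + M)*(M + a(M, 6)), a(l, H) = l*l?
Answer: 486891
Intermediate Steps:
a(l, H) = l²
J(M) = 2*M*(M + M²) (J(M) = (M + M)*(M + M²) = (2*M)*(M + M²) = 2*M*(M + M²))
J(62) + (640 + 1907) = 2*62²*(1 + 62) + (640 + 1907) = 2*3844*63 + 2547 = 484344 + 2547 = 486891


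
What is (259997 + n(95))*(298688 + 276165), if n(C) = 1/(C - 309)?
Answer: 31984451289521/214 ≈ 1.4946e+11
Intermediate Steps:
n(C) = 1/(-309 + C)
(259997 + n(95))*(298688 + 276165) = (259997 + 1/(-309 + 95))*(298688 + 276165) = (259997 + 1/(-214))*574853 = (259997 - 1/214)*574853 = (55639357/214)*574853 = 31984451289521/214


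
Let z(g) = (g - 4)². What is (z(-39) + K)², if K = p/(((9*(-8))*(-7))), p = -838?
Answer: 216717249841/63504 ≈ 3.4127e+6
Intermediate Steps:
z(g) = (-4 + g)²
K = -419/252 (K = -838/((9*(-8))*(-7)) = -838/((-72*(-7))) = -838/504 = -838*1/504 = -419/252 ≈ -1.6627)
(z(-39) + K)² = ((-4 - 39)² - 419/252)² = ((-43)² - 419/252)² = (1849 - 419/252)² = (465529/252)² = 216717249841/63504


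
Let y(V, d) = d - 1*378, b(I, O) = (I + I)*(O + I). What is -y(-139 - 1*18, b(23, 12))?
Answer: -1232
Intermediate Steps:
b(I, O) = 2*I*(I + O) (b(I, O) = (2*I)*(I + O) = 2*I*(I + O))
y(V, d) = -378 + d (y(V, d) = d - 378 = -378 + d)
-y(-139 - 1*18, b(23, 12)) = -(-378 + 2*23*(23 + 12)) = -(-378 + 2*23*35) = -(-378 + 1610) = -1*1232 = -1232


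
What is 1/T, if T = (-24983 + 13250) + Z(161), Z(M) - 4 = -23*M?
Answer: -1/15432 ≈ -6.4800e-5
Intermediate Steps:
Z(M) = 4 - 23*M
T = -15432 (T = (-24983 + 13250) + (4 - 23*161) = -11733 + (4 - 3703) = -11733 - 3699 = -15432)
1/T = 1/(-15432) = -1/15432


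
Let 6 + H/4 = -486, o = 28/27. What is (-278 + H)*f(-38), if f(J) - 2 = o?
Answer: -184172/27 ≈ -6821.2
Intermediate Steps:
o = 28/27 (o = 28*(1/27) = 28/27 ≈ 1.0370)
H = -1968 (H = -24 + 4*(-486) = -24 - 1944 = -1968)
f(J) = 82/27 (f(J) = 2 + 28/27 = 82/27)
(-278 + H)*f(-38) = (-278 - 1968)*(82/27) = -2246*82/27 = -184172/27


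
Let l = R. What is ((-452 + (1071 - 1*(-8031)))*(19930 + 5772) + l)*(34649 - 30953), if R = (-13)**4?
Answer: 821808782256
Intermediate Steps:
R = 28561
l = 28561
((-452 + (1071 - 1*(-8031)))*(19930 + 5772) + l)*(34649 - 30953) = ((-452 + (1071 - 1*(-8031)))*(19930 + 5772) + 28561)*(34649 - 30953) = ((-452 + (1071 + 8031))*25702 + 28561)*3696 = ((-452 + 9102)*25702 + 28561)*3696 = (8650*25702 + 28561)*3696 = (222322300 + 28561)*3696 = 222350861*3696 = 821808782256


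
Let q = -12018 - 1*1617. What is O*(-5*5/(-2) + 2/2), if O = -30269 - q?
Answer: -224559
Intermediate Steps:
q = -13635 (q = -12018 - 1617 = -13635)
O = -16634 (O = -30269 - 1*(-13635) = -30269 + 13635 = -16634)
O*(-5*5/(-2) + 2/2) = -16634*(-5*5/(-2) + 2/2) = -16634*(-25*(-1/2) + 2*(1/2)) = -16634*(25/2 + 1) = -16634*27/2 = -224559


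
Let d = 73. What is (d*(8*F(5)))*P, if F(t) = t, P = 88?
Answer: 256960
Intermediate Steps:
(d*(8*F(5)))*P = (73*(8*5))*88 = (73*40)*88 = 2920*88 = 256960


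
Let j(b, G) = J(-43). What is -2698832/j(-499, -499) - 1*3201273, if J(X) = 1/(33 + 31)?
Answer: -175926521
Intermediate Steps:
J(X) = 1/64
j(b, G) = 1/64
-2698832/j(-499, -499) - 1*3201273 = -2698832/1/64 - 1*3201273 = -2698832*64 - 3201273 = -172725248 - 3201273 = -175926521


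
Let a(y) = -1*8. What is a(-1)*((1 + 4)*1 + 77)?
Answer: -656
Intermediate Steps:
a(y) = -8
a(-1)*((1 + 4)*1 + 77) = -8*((1 + 4)*1 + 77) = -8*(5*1 + 77) = -8*(5 + 77) = -8*82 = -656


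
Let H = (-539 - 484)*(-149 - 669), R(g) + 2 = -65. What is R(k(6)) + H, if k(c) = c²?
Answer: 836747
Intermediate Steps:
R(g) = -67 (R(g) = -2 - 65 = -67)
H = 836814 (H = -1023*(-818) = 836814)
R(k(6)) + H = -67 + 836814 = 836747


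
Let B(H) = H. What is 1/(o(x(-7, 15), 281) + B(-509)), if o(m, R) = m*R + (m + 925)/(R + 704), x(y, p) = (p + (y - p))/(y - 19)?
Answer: -12805/5536969 ≈ -0.0023126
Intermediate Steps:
x(y, p) = y/(-19 + y)
o(m, R) = R*m + (925 + m)/(704 + R)
1/(o(x(-7, 15), 281) + B(-509)) = 1/((925 - 7/(-19 - 7) - 7/(-19 - 7)*281² + 704*281*(-7/(-19 - 7)))/(704 + 281) - 509) = 1/((925 - 7/(-26) - 7/(-26)*78961 + 704*281*(-7/(-26)))/985 - 509) = 1/((925 - 7*(-1/26) - 7*(-1/26)*78961 + 704*281*(-7*(-1/26)))/985 - 509) = 1/((925 + 7/26 + (7/26)*78961 + 704*281*(7/26))/985 - 509) = 1/((925 + 7/26 + 552727/26 + 692384/13)/985 - 509) = 1/((1/985)*(980776/13) - 509) = 1/(980776/12805 - 509) = 1/(-5536969/12805) = -12805/5536969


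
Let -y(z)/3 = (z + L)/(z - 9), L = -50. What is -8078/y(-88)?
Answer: 391783/207 ≈ 1892.7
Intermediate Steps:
y(z) = -3*(-50 + z)/(-9 + z) (y(z) = -3*(z - 50)/(z - 9) = -3*(-50 + z)/(-9 + z))
-8078/y(-88) = -8078*(-9 - 88)/(3*(50 - 1*(-88))) = -8078*(-97/(3*(50 + 88))) = -8078/(3*(-1/97)*138) = -8078/(-414/97) = -8078*(-97/414) = 391783/207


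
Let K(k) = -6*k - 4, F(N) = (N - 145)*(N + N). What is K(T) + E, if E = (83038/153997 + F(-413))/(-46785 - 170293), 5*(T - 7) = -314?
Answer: 27468635022697/83573401915 ≈ 328.68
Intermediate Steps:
F(N) = 2*N*(-145 + N) (F(N) = (-145 + N)*(2*N) = 2*N*(-145 + N))
T = -279/5 (T = 7 + (⅕)*(-314) = 7 - 314/5 = -279/5 ≈ -55.800)
E = -35489266157/16714680383 (E = (83038/153997 + 2*(-413)*(-145 - 413))/(-46785 - 170293) = (83038*(1/153997) + 2*(-413)*(-558))/(-217078) = (83038/153997 + 460908)*(-1/217078) = (70978532314/153997)*(-1/217078) = -35489266157/16714680383 ≈ -2.1232)
K(k) = -4 - 6*k
K(T) + E = (-4 - 6*(-279/5)) - 35489266157/16714680383 = (-4 + 1674/5) - 35489266157/16714680383 = 1654/5 - 35489266157/16714680383 = 27468635022697/83573401915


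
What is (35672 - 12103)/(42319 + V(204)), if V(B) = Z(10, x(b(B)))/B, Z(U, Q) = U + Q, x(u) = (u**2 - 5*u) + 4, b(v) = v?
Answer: 49062/88507 ≈ 0.55433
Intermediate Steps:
x(u) = 4 + u**2 - 5*u
Z(U, Q) = Q + U
V(B) = (14 + B**2 - 5*B)/B (V(B) = ((4 + B**2 - 5*B) + 10)/B = (14 + B**2 - 5*B)/B)
(35672 - 12103)/(42319 + V(204)) = (35672 - 12103)/(42319 + (-5 + 204 + 14/204)) = 23569/(42319 + (-5 + 204 + 14*(1/204))) = 23569/(42319 + (-5 + 204 + 7/102)) = 23569/(42319 + 20305/102) = 23569/(4336843/102) = 23569*(102/4336843) = 49062/88507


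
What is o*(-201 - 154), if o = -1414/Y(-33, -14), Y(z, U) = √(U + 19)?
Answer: 100394*√5 ≈ 2.2449e+5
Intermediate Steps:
Y(z, U) = √(19 + U)
o = -1414*√5/5 (o = -1414/√(19 - 14) = -1414*√5/5 ≈ -632.36)
o*(-201 - 154) = (-1414*√5/5)*(-201 - 154) = -1414*√5/5*(-355) = 100394*√5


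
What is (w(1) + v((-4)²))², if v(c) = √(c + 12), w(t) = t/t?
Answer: 29 + 4*√7 ≈ 39.583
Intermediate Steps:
w(t) = 1
v(c) = √(12 + c)
(w(1) + v((-4)²))² = (1 + √(12 + (-4)²))² = (1 + √(12 + 16))² = (1 + √28)² = (1 + 2*√7)²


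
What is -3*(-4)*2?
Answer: 24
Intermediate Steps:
-3*(-4)*2 = 12*2 = 24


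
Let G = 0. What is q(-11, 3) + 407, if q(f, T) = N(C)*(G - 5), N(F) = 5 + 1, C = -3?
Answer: 377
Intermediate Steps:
N(F) = 6
q(f, T) = -30 (q(f, T) = 6*(0 - 5) = 6*(-5) = -30)
q(-11, 3) + 407 = -30 + 407 = 377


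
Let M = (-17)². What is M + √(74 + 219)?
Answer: 289 + √293 ≈ 306.12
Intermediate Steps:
M = 289
M + √(74 + 219) = 289 + √(74 + 219) = 289 + √293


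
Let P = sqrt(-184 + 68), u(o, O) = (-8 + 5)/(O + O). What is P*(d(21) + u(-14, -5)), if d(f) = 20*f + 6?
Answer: 4263*I*sqrt(29)/5 ≈ 4591.4*I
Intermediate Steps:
d(f) = 6 + 20*f
u(o, O) = -3/(2*O) (u(o, O) = -3*1/(2*O) = -3/(2*O))
P = 2*I*sqrt(29) (P = sqrt(-116) = 2*I*sqrt(29) ≈ 10.77*I)
P*(d(21) + u(-14, -5)) = (2*I*sqrt(29))*((6 + 20*21) - 3/2/(-5)) = (2*I*sqrt(29))*((6 + 420) - 3/2*(-1/5)) = (2*I*sqrt(29))*(426 + 3/10) = (2*I*sqrt(29))*(4263/10) = 4263*I*sqrt(29)/5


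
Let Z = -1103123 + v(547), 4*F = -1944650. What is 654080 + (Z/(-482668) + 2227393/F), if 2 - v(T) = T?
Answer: 76741328605446763/117327540775 ≈ 6.5408e+5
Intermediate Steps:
F = -972325/2 (F = (¼)*(-1944650) = -972325/2 ≈ -4.8616e+5)
v(T) = 2 - T
Z = -1103668 (Z = -1103123 + (2 - 1*547) = -1103123 + (2 - 547) = -1103123 - 545 = -1103668)
654080 + (Z/(-482668) + 2227393/F) = 654080 + (-1103668/(-482668) + 2227393/(-972325/2)) = 654080 + (-1103668*(-1/482668) + 2227393*(-2/972325)) = 654080 + (275917/120667 - 4454786/972325) = 654080 - 269264665237/117327540775 = 76741328605446763/117327540775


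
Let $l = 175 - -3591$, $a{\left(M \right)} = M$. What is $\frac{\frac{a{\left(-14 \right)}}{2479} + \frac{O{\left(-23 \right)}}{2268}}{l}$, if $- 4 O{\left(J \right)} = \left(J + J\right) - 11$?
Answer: $\frac{4765}{28231803936} \approx 1.6878 \cdot 10^{-7}$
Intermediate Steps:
$O{\left(J \right)} = \frac{11}{4} - \frac{J}{2}$ ($O{\left(J \right)} = - \frac{\left(J + J\right) - 11}{4} = - \frac{2 J - 11}{4} = - \frac{-11 + 2 J}{4} = \frac{11}{4} - \frac{J}{2}$)
$l = 3766$ ($l = 175 + 3591 = 3766$)
$\frac{\frac{a{\left(-14 \right)}}{2479} + \frac{O{\left(-23 \right)}}{2268}}{l} = \frac{- \frac{14}{2479} + \frac{\frac{11}{4} - - \frac{23}{2}}{2268}}{3766} = \left(\left(-14\right) \frac{1}{2479} + \left(\frac{11}{4} + \frac{23}{2}\right) \frac{1}{2268}\right) \frac{1}{3766} = \left(- \frac{14}{2479} + \frac{57}{4} \cdot \frac{1}{2268}\right) \frac{1}{3766} = \left(- \frac{14}{2479} + \frac{19}{3024}\right) \frac{1}{3766} = \frac{4765}{7496496} \cdot \frac{1}{3766} = \frac{4765}{28231803936}$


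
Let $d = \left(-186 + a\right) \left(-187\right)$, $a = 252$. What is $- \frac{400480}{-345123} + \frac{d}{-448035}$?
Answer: $\frac{3601736566}{3031905555} \approx 1.1879$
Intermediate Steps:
$d = -12342$ ($d = \left(-186 + 252\right) \left(-187\right) = 66 \left(-187\right) = -12342$)
$- \frac{400480}{-345123} + \frac{d}{-448035} = - \frac{400480}{-345123} - \frac{12342}{-448035} = \left(-400480\right) \left(- \frac{1}{345123}\right) - - \frac{242}{8785} = \frac{400480}{345123} + \frac{242}{8785} = \frac{3601736566}{3031905555}$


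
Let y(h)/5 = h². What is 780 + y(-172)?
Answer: 148700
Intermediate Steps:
y(h) = 5*h²
780 + y(-172) = 780 + 5*(-172)² = 780 + 5*29584 = 780 + 147920 = 148700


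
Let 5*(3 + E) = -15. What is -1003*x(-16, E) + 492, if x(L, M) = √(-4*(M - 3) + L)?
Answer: 492 - 2006*√5 ≈ -3993.6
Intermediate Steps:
E = -6 (E = -3 + (⅕)*(-15) = -3 - 3 = -6)
x(L, M) = √(12 + L - 4*M) (x(L, M) = √(-4*(-3 + M) + L) = √((12 - 4*M) + L) = √(12 + L - 4*M))
-1003*x(-16, E) + 492 = -1003*√(12 - 16 - 4*(-6)) + 492 = -1003*√(12 - 16 + 24) + 492 = -2006*√5 + 492 = 492 - 2006*√5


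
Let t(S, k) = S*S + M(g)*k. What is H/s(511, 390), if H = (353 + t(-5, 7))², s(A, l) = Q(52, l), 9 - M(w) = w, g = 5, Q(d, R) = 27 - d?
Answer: -164836/25 ≈ -6593.4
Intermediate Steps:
M(w) = 9 - w
s(A, l) = -25 (s(A, l) = 27 - 1*52 = 27 - 52 = -25)
t(S, k) = S² + 4*k (t(S, k) = S*S + (9 - 1*5)*k = S² + (9 - 5)*k = S² + 4*k)
H = 164836 (H = (353 + ((-5)² + 4*7))² = (353 + (25 + 28))² = (353 + 53)² = 406² = 164836)
H/s(511, 390) = 164836/(-25) = 164836*(-1/25) = -164836/25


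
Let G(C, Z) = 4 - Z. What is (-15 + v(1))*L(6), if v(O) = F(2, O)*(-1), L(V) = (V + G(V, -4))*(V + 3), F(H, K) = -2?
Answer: -1638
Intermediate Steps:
L(V) = (3 + V)*(8 + V) (L(V) = (V + (4 - 1*(-4)))*(V + 3) = (V + (4 + 4))*(3 + V) = (V + 8)*(3 + V) = (8 + V)*(3 + V) = (3 + V)*(8 + V))
v(O) = 2 (v(O) = -2*(-1) = 2)
(-15 + v(1))*L(6) = (-15 + 2)*(24 + 6² + 11*6) = -13*(24 + 36 + 66) = -13*126 = -1638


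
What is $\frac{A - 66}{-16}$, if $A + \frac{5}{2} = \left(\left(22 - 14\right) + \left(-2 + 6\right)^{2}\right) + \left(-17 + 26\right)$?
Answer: $\frac{71}{32} \approx 2.2188$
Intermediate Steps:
$A = \frac{61}{2}$ ($A = - \frac{5}{2} + \left(\left(\left(22 - 14\right) + \left(-2 + 6\right)^{2}\right) + \left(-17 + 26\right)\right) = - \frac{5}{2} + \left(\left(\left(22 - 14\right) + 4^{2}\right) + 9\right) = - \frac{5}{2} + \left(\left(8 + 16\right) + 9\right) = - \frac{5}{2} + \left(24 + 9\right) = - \frac{5}{2} + 33 = \frac{61}{2} \approx 30.5$)
$\frac{A - 66}{-16} = \frac{\frac{61}{2} - 66}{-16} = \left(- \frac{71}{2}\right) \left(- \frac{1}{16}\right) = \frac{71}{32}$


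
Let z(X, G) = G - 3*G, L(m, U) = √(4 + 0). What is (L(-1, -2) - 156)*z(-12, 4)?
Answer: 1232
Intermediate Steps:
L(m, U) = 2 (L(m, U) = √4 = 2)
z(X, G) = -2*G
(L(-1, -2) - 156)*z(-12, 4) = (2 - 156)*(-2*4) = -154*(-8) = 1232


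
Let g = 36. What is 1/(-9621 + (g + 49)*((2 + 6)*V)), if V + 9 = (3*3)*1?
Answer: -1/9621 ≈ -0.00010394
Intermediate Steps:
V = 0 (V = -9 + (3*3)*1 = -9 + 9*1 = -9 + 9 = 0)
1/(-9621 + (g + 49)*((2 + 6)*V)) = 1/(-9621 + (36 + 49)*((2 + 6)*0)) = 1/(-9621 + 85*(8*0)) = 1/(-9621 + 85*0) = 1/(-9621 + 0) = 1/(-9621) = -1/9621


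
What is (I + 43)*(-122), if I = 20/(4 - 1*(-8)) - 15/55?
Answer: -178730/33 ≈ -5416.1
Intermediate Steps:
I = 46/33 (I = 20/(4 + 8) - 15*1/55 = 20/12 - 3/11 = 20*(1/12) - 3/11 = 5/3 - 3/11 = 46/33 ≈ 1.3939)
(I + 43)*(-122) = (46/33 + 43)*(-122) = (1465/33)*(-122) = -178730/33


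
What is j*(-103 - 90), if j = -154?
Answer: 29722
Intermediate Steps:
j*(-103 - 90) = -154*(-103 - 90) = -154*(-193) = 29722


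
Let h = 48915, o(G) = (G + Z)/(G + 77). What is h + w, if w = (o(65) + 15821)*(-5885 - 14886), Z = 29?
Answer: -23329380633/71 ≈ -3.2858e+8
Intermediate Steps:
o(G) = (29 + G)/(77 + G) (o(G) = (G + 29)/(G + 77) = (29 + G)/(77 + G))
w = -23332853598/71 (w = ((29 + 65)/(77 + 65) + 15821)*(-5885 - 14886) = (94/142 + 15821)*(-20771) = ((1/142)*94 + 15821)*(-20771) = (47/71 + 15821)*(-20771) = (1123338/71)*(-20771) = -23332853598/71 ≈ -3.2863e+8)
h + w = 48915 - 23332853598/71 = -23329380633/71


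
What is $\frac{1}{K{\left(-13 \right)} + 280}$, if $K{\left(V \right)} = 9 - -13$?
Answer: $\frac{1}{302} \approx 0.0033113$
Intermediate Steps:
$K{\left(V \right)} = 22$ ($K{\left(V \right)} = 9 + 13 = 22$)
$\frac{1}{K{\left(-13 \right)} + 280} = \frac{1}{22 + 280} = \frac{1}{302}$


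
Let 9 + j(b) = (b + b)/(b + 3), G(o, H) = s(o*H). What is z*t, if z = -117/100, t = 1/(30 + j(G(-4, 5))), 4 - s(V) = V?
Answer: -1053/20500 ≈ -0.051366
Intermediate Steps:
s(V) = 4 - V
G(o, H) = 4 - H*o (G(o, H) = 4 - o*H = 4 - H*o)
j(b) = -9 + 2*b/(3 + b) (j(b) = -9 + (b + b)/(b + 3) = -9 + (2*b)/(3 + b) = -9 + 2*b/(3 + b))
t = 9/205 (t = 1/(30 + (-27 - 7*(4 - 1*5*(-4)))/(3 + (4 - 1*5*(-4)))) = 1/(30 + (-27 - 7*(4 + 20))/(3 + (4 + 20))) = 1/(30 + (-27 - 7*24)/(3 + 24)) = 1/(30 + (-27 - 168)/27) = 1/(30 + (1/27)*(-195)) = 1/(30 - 65/9) = 1/(205/9) = 9/205 ≈ 0.043902)
z = -117/100 (z = -117*1/100 = -117/100 ≈ -1.1700)
z*t = -117/100*9/205 = -1053/20500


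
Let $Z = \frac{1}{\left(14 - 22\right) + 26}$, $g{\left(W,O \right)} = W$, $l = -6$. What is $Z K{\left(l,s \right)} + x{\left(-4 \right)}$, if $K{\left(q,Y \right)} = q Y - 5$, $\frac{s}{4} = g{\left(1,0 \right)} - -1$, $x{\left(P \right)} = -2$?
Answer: $- \frac{89}{18} \approx -4.9444$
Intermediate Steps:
$s = 8$ ($s = 4 \left(1 - -1\right) = 4 \left(1 + 1\right) = 4 \cdot 2 = 8$)
$K{\left(q,Y \right)} = -5 + Y q$ ($K{\left(q,Y \right)} = Y q - 5 = -5 + Y q$)
$Z = \frac{1}{18}$ ($Z = \frac{1}{\left(14 - 22\right) + 26} = \frac{1}{-8 + 26} = \frac{1}{18} \approx 0.055556$)
$Z K{\left(l,s \right)} + x{\left(-4 \right)} = \frac{-5 + 8 \left(-6\right)}{18} - 2 = \frac{-5 - 48}{18} - 2 = \frac{1}{18} \left(-53\right) - 2 = - \frac{53}{18} - 2 = - \frac{89}{18}$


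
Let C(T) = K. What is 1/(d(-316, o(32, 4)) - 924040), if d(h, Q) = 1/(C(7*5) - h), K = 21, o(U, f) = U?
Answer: -337/311401479 ≈ -1.0822e-6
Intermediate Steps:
C(T) = 21
d(h, Q) = 1/(21 - h)
1/(d(-316, o(32, 4)) - 924040) = 1/(-1/(-21 - 316) - 924040) = 1/(-1/(-337) - 924040) = 1/(-1*(-1/337) - 924040) = 1/(1/337 - 924040) = 1/(-311401479/337) = -337/311401479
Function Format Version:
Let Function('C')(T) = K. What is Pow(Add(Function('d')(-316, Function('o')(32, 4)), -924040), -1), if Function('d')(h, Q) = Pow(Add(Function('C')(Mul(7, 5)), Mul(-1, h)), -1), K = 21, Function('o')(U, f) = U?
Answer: Rational(-337, 311401479) ≈ -1.0822e-6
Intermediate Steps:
Function('C')(T) = 21
Function('d')(h, Q) = Pow(Add(21, Mul(-1, h)), -1)
Pow(Add(Function('d')(-316, Function('o')(32, 4)), -924040), -1) = Pow(Add(Mul(-1, Pow(Add(-21, -316), -1)), -924040), -1) = Pow(Add(Mul(-1, Pow(-337, -1)), -924040), -1) = Pow(Add(Mul(-1, Rational(-1, 337)), -924040), -1) = Pow(Add(Rational(1, 337), -924040), -1) = Pow(Rational(-311401479, 337), -1) = Rational(-337, 311401479)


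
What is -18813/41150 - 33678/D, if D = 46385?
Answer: -451698141/381748550 ≈ -1.1832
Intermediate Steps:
-18813/41150 - 33678/D = -18813/41150 - 33678/46385 = -451698141/381748550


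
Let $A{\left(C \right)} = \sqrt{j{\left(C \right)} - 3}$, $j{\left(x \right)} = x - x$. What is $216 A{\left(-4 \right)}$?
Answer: $216 i \sqrt{3} \approx 374.12 i$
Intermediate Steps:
$j{\left(x \right)} = 0$
$A{\left(C \right)} = i \sqrt{3}$ ($A{\left(C \right)} = \sqrt{0 - 3} = \sqrt{-3} = i \sqrt{3}$)
$216 A{\left(-4 \right)} = 216 i \sqrt{3}$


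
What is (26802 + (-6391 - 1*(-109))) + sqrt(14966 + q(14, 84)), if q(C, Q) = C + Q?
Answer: 20520 + 2*sqrt(3766) ≈ 20643.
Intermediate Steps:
(26802 + (-6391 - 1*(-109))) + sqrt(14966 + q(14, 84)) = (26802 + (-6391 - 1*(-109))) + sqrt(14966 + (14 + 84)) = (26802 + (-6391 + 109)) + sqrt(14966 + 98) = (26802 - 6282) + sqrt(15064) = 20520 + 2*sqrt(3766)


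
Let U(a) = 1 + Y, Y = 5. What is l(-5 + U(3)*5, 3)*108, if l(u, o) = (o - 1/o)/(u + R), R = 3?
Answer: 72/7 ≈ 10.286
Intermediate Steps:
U(a) = 6 (U(a) = 1 + 5 = 6)
l(u, o) = (o - 1/o)/(3 + u) (l(u, o) = (o - 1/o)/(u + 3) = (o - 1/o)/(3 + u))
l(-5 + U(3)*5, 3)*108 = ((-1 + 3²)/(3*(3 + (-5 + 6*5))))*108 = ((-1 + 9)/(3*(3 + (-5 + 30))))*108 = ((⅓)*8/(3 + 25))*108 = ((⅓)*8/28)*108 = ((⅓)*(1/28)*8)*108 = (2/21)*108 = 72/7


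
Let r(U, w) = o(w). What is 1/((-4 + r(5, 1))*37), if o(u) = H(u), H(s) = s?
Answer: -1/111 ≈ -0.0090090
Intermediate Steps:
o(u) = u
r(U, w) = w
1/((-4 + r(5, 1))*37) = 1/((-4 + 1)*37) = 1/(-3*37) = 1/(-111) = -1/111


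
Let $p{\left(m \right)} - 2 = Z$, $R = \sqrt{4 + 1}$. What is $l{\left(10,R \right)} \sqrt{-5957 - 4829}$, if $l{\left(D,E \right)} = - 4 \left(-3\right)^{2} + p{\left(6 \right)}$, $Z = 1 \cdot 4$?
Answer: $- 30 i \sqrt{10786} \approx - 3115.7 i$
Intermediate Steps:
$Z = 4$
$R = \sqrt{5} \approx 2.2361$
$p{\left(m \right)} = 6$ ($p{\left(m \right)} = 2 + 4 = 6$)
$l{\left(D,E \right)} = -30$ ($l{\left(D,E \right)} = - 4 \left(-3\right)^{2} + 6 = \left(-4\right) 9 + 6 = -36 + 6 = -30$)
$l{\left(10,R \right)} \sqrt{-5957 - 4829} = - 30 \sqrt{-5957 - 4829} = - 30 \sqrt{-10786} = - 30 i \sqrt{10786}$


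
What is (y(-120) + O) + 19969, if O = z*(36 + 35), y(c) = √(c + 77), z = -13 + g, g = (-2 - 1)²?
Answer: 19685 + I*√43 ≈ 19685.0 + 6.5574*I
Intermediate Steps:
g = 9 (g = (-3)² = 9)
z = -4 (z = -13 + 9 = -4)
y(c) = √(77 + c)
O = -284 (O = -4*(36 + 35) = -4*71 = -284)
(y(-120) + O) + 19969 = (√(77 - 120) - 284) + 19969 = (√(-43) - 284) + 19969 = (I*√43 - 284) + 19969 = (-284 + I*√43) + 19969 = 19685 + I*√43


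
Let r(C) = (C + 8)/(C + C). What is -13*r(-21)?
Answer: -169/42 ≈ -4.0238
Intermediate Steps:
r(C) = (8 + C)/(2*C) (r(C) = (8 + C)/((2*C)) = (8 + C)*(1/(2*C)) = (8 + C)/(2*C))
-13*r(-21) = -13*(8 - 21)/(2*(-21)) = -13*(-1)*(-13)/(2*21) = -13*13/42 = -169/42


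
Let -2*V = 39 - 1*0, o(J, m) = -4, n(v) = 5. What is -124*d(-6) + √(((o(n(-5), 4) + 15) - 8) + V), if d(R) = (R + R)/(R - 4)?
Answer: -744/5 + I*√66/2 ≈ -148.8 + 4.062*I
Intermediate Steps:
V = -39/2 (V = -(39 - 1*0)/2 = -(39 + 0)/2 = -½*39 = -39/2 ≈ -19.500)
d(R) = 2*R/(-4 + R) (d(R) = (2*R)/(-4 + R) = 2*R/(-4 + R))
-124*d(-6) + √(((o(n(-5), 4) + 15) - 8) + V) = -248*(-6)/(-4 - 6) + √(((-4 + 15) - 8) - 39/2) = -248*(-6)/(-10) + √((11 - 8) - 39/2) = -248*(-6)*(-1)/10 + √(3 - 39/2) = -124*6/5 + √(-33/2) = -744/5 + I*√66/2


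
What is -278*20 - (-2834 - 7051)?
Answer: 4325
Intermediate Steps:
-278*20 - (-2834 - 7051) = -5560 - 1*(-9885) = -5560 + 9885 = 4325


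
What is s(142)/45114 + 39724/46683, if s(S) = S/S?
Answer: 597385073/702018954 ≈ 0.85095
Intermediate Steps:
s(S) = 1
s(142)/45114 + 39724/46683 = 1/45114 + 39724/46683 = 597385073/702018954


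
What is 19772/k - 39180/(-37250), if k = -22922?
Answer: 8078848/42692225 ≈ 0.18923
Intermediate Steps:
19772/k - 39180/(-37250) = 19772/(-22922) - 39180/(-37250) = 19772*(-1/22922) - 39180*(-1/37250) = -9886/11461 + 3918/3725 = 8078848/42692225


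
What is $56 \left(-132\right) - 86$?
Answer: $-7478$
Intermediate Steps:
$56 \left(-132\right) - 86 = -7392 - 86 = -7478$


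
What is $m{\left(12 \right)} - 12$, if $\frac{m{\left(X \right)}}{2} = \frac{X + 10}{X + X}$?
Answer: $- \frac{61}{6} \approx -10.167$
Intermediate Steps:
$m{\left(X \right)} = \frac{10 + X}{X}$ ($m{\left(X \right)} = 2 \frac{X + 10}{X + X} = 2 \frac{10 + X}{2 X} = \frac{10 + X}{X}$)
$m{\left(12 \right)} - 12 = \frac{10 + 12}{12} - 12 = \frac{1}{12} \cdot 22 - 12 = \frac{11}{6} - 12 = - \frac{61}{6}$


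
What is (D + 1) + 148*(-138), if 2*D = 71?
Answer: -40775/2 ≈ -20388.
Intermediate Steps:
D = 71/2 (D = (½)*71 = 71/2 ≈ 35.500)
(D + 1) + 148*(-138) = (71/2 + 1) + 148*(-138) = 73/2 - 20424 = -40775/2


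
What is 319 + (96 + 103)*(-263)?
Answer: -52018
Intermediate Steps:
319 + (96 + 103)*(-263) = 319 + 199*(-263) = 319 - 52337 = -52018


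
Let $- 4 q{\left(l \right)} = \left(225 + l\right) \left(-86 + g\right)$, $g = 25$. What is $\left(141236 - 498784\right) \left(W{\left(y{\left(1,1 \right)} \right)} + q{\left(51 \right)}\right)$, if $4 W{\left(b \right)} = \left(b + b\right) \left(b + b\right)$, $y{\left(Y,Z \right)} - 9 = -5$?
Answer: $-1510640300$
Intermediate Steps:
$y{\left(Y,Z \right)} = 4$ ($y{\left(Y,Z \right)} = 9 - 5 = 4$)
$q{\left(l \right)} = \frac{13725}{4} + \frac{61 l}{4}$ ($q{\left(l \right)} = - \frac{\left(225 + l\right) \left(-86 + 25\right)}{4} = - \frac{\left(225 + l\right) \left(-61\right)}{4} = - \frac{-13725 - 61 l}{4} = \frac{13725}{4} + \frac{61 l}{4}$)
$W{\left(b \right)} = b^{2}$ ($W{\left(b \right)} = \frac{\left(b + b\right) \left(b + b\right)}{4} = \frac{2 b 2 b}{4} = \frac{4 b^{2}}{4} = b^{2}$)
$\left(141236 - 498784\right) \left(W{\left(y{\left(1,1 \right)} \right)} + q{\left(51 \right)}\right) = \left(141236 - 498784\right) \left(4^{2} + \left(\frac{13725}{4} + \frac{61}{4} \cdot 51\right)\right) = - 357548 \left(16 + \left(\frac{13725}{4} + \frac{3111}{4}\right)\right) = - 357548 \left(16 + 4209\right) = \left(-357548\right) 4225 = -1510640300$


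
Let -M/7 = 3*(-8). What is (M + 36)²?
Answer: 41616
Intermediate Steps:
M = 168 (M = -21*(-8) = -7*(-24) = 168)
(M + 36)² = (168 + 36)² = 204² = 41616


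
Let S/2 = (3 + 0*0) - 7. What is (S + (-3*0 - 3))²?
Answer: 121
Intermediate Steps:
S = -8 (S = 2*((3 + 0*0) - 7) = 2*((3 + 0) - 7) = 2*(3 - 7) = 2*(-4) = -8)
(S + (-3*0 - 3))² = (-8 + (-3*0 - 3))² = (-8 + (0 - 3))² = (-8 - 3)² = (-11)² = 121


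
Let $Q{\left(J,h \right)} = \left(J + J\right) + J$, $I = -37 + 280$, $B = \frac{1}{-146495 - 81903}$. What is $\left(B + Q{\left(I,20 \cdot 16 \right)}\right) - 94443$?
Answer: $- \frac{21404090173}{228398} \approx -93714.0$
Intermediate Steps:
$B = - \frac{1}{228398}$ ($B = \frac{1}{-228398} = - \frac{1}{228398} \approx -4.3783 \cdot 10^{-6}$)
$I = 243$
$Q{\left(J,h \right)} = 3 J$ ($Q{\left(J,h \right)} = 2 J + J = 3 J$)
$\left(B + Q{\left(I,20 \cdot 16 \right)}\right) - 94443 = \left(- \frac{1}{228398} + 3 \cdot 243\right) - 94443 = \left(- \frac{1}{228398} + 729\right) - 94443 = \frac{166502141}{228398} - 94443 = - \frac{21404090173}{228398}$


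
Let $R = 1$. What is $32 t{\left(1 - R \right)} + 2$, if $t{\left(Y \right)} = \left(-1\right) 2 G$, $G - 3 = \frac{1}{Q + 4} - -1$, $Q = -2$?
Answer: $-286$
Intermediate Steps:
$G = \frac{9}{2}$ ($G = 3 + \left(\frac{1}{-2 + 4} - -1\right) = 3 + \left(\frac{1}{2} + 1\right) = 3 + \frac{3}{2} = \frac{9}{2} \approx 4.5$)
$t{\left(Y \right)} = -9$ ($t{\left(Y \right)} = \left(-1\right) 2 \cdot \frac{9}{2} = \left(-2\right) \frac{9}{2} = -9$)
$32 t{\left(1 - R \right)} + 2 = 32 \left(-9\right) + 2 = -288 + 2 = -286$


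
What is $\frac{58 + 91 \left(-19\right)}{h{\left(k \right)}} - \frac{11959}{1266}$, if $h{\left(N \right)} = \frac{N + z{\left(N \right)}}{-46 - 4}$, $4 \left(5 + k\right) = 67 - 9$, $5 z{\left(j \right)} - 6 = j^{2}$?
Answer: $\frac{84344383}{29118} \approx 2896.6$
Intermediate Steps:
$z{\left(j \right)} = \frac{6}{5} + \frac{j^{2}}{5}$
$k = \frac{19}{2}$ ($k = -5 + \frac{67 - 9}{4} = -5 + \frac{1}{4} \cdot 58 = -5 + \frac{29}{2} = \frac{19}{2} \approx 9.5$)
$h{\left(N \right)} = - \frac{3}{125} - \frac{N}{50} - \frac{N^{2}}{250}$ ($h{\left(N \right)} = \frac{N + \left(\frac{6}{5} + \frac{N^{2}}{5}\right)}{-46 - 4} = \frac{\frac{6}{5} + N + \frac{N^{2}}{5}}{-50} = \left(\frac{6}{5} + N + \frac{N^{2}}{5}\right) \left(- \frac{1}{50}\right) = - \frac{3}{125} - \frac{N}{50} - \frac{N^{2}}{250}$)
$\frac{58 + 91 \left(-19\right)}{h{\left(k \right)}} - \frac{11959}{1266} = \frac{58 + 91 \left(-19\right)}{- \frac{3}{125} - \frac{19}{100} - \frac{\left(\frac{19}{2}\right)^{2}}{250}} - \frac{11959}{1266} = \frac{58 - 1729}{- \frac{3}{125} - \frac{19}{100} - \frac{361}{1000}} - \frac{11959}{1266} = - \frac{1671}{- \frac{3}{125} - \frac{19}{100} - \frac{361}{1000}} - \frac{11959}{1266} = - \frac{1671}{- \frac{23}{40}} - \frac{11959}{1266} = \left(-1671\right) \left(- \frac{40}{23}\right) - \frac{11959}{1266} = \frac{66840}{23} - \frac{11959}{1266} = \frac{84344383}{29118}$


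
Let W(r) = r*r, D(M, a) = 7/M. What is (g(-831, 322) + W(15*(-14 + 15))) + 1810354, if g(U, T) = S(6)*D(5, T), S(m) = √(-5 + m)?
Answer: 9052902/5 ≈ 1.8106e+6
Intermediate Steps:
W(r) = r²
g(U, T) = 7/5 (g(U, T) = √(-5 + 6)*(7/5) = √1*(7*(⅕)) = 1*(7/5) = 7/5)
(g(-831, 322) + W(15*(-14 + 15))) + 1810354 = (7/5 + (15*(-14 + 15))²) + 1810354 = (7/5 + (15*1)²) + 1810354 = (7/5 + 15²) + 1810354 = (7/5 + 225) + 1810354 = 1132/5 + 1810354 = 9052902/5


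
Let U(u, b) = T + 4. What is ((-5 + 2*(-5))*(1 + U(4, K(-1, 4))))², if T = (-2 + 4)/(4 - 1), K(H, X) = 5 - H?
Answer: 7225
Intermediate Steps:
T = ⅔ (T = 2/3 = 2*(⅓) = ⅔ ≈ 0.66667)
U(u, b) = 14/3 (U(u, b) = ⅔ + 4 = 14/3)
((-5 + 2*(-5))*(1 + U(4, K(-1, 4))))² = ((-5 + 2*(-5))*(1 + 14/3))² = ((-5 - 10)*(17/3))² = (-15*17/3)² = (-85)² = 7225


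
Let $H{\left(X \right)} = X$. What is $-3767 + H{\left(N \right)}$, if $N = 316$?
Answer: $-3451$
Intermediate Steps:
$-3767 + H{\left(N \right)} = -3767 + 316 = -3451$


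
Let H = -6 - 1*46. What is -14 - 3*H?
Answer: 142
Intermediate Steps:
H = -52 (H = -6 - 46 = -52)
-14 - 3*H = -14 - 3*(-52) = -14 + 156 = 142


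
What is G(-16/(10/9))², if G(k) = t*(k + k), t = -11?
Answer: 2509056/25 ≈ 1.0036e+5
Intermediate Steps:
G(k) = -22*k (G(k) = -11*(k + k) = -22*k)
G(-16/(10/9))² = (-(-352)/(10/9))² = (-(-352)/(10*(⅑)))² = (-(-352)/10/9)² = (-(-352)*9/10)² = (-22*(-72/5))² = (1584/5)² = 2509056/25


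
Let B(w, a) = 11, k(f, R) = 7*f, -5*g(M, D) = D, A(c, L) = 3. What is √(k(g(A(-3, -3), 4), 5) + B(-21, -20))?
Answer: 3*√15/5 ≈ 2.3238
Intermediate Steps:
g(M, D) = -D/5
√(k(g(A(-3, -3), 4), 5) + B(-21, -20)) = √(7*(-⅕*4) + 11) = √(7*(-⅘) + 11) = √(-28/5 + 11) = √(27/5) = 3*√15/5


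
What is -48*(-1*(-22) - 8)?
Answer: -672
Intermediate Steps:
-48*(-1*(-22) - 8) = -48*(22 - 8) = -48*14 = -672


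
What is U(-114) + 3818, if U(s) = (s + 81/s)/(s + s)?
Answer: 11027837/2888 ≈ 3818.5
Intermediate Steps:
U(s) = (s + 81/s)/(2*s) (U(s) = (s + 81/s)/((2*s)) = (s + 81/s)*(1/(2*s)) = (s + 81/s)/(2*s))
U(-114) + 3818 = (1/2)*(81 + (-114)**2)/(-114)**2 + 3818 = (1/2)*(1/12996)*(81 + 12996) + 3818 = (1/2)*(1/12996)*13077 + 3818 = 1453/2888 + 3818 = 11027837/2888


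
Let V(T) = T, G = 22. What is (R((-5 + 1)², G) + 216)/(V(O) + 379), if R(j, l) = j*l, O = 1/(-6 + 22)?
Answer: 9088/6065 ≈ 1.4984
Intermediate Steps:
O = 1/16 ≈ 0.062500
(R((-5 + 1)², G) + 216)/(V(O) + 379) = ((-5 + 1)²*22 + 216)/(1/16 + 379) = ((-4)²*22 + 216)/(6065/16) = (16*22 + 216)*(16/6065) = (352 + 216)*(16/6065) = 568*(16/6065) = 9088/6065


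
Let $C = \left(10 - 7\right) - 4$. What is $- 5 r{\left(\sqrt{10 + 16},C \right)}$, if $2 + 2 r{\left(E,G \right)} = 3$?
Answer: $- \frac{5}{2} \approx -2.5$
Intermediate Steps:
$C = -1$ ($C = 3 - 4 = -1$)
$r{\left(E,G \right)} = \frac{1}{2}$ ($r{\left(E,G \right)} = -1 + \frac{1}{2} \cdot 3 = -1 + \frac{3}{2} = \frac{1}{2}$)
$- 5 r{\left(\sqrt{10 + 16},C \right)} = \left(-5\right) \frac{1}{2} = - \frac{5}{2}$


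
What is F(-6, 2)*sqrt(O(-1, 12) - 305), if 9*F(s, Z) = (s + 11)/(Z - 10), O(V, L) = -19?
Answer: -5*I/4 ≈ -1.25*I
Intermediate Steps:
F(s, Z) = (11 + s)/(9*(-10 + Z)) (F(s, Z) = ((s + 11)/(Z - 10))/9 = ((11 + s)/(-10 + Z))/9 = (11 + s)/(9*(-10 + Z)))
F(-6, 2)*sqrt(O(-1, 12) - 305) = ((11 - 6)/(9*(-10 + 2)))*sqrt(-19 - 305) = ((1/9)*5/(-8))*sqrt(-324) = ((1/9)*(-1/8)*5)*(18*I) = -5*I/4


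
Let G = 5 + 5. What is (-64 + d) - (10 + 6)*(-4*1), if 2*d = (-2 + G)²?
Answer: 32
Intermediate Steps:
G = 10
d = 32 (d = (-2 + 10)²/2 = (½)*8² = (½)*64 = 32)
(-64 + d) - (10 + 6)*(-4*1) = (-64 + 32) - (10 + 6)*(-4*1) = -32 - 16*(-4) = -32 - 1*(-64) = -32 + 64 = 32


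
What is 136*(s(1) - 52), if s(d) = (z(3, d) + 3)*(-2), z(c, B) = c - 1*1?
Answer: -8432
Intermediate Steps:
z(c, B) = -1 + c (z(c, B) = c - 1 = -1 + c)
s(d) = -10 (s(d) = ((-1 + 3) + 3)*(-2) = (2 + 3)*(-2) = 5*(-2) = -10)
136*(s(1) - 52) = 136*(-10 - 52) = 136*(-62) = -8432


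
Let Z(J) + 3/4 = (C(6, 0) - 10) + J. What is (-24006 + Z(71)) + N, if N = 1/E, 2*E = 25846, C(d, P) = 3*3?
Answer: -1237338477/51692 ≈ -23937.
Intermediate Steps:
C(d, P) = 9
E = 12923 (E = (½)*25846 = 12923)
Z(J) = -7/4 + J (Z(J) = -¾ + ((9 - 10) + J) = -¾ + (-1 + J) = -7/4 + J)
N = 1/12923 ≈ 7.7381e-5
(-24006 + Z(71)) + N = (-24006 + (-7/4 + 71)) + 1/12923 = (-24006 + 277/4) + 1/12923 = -95747/4 + 1/12923 = -1237338477/51692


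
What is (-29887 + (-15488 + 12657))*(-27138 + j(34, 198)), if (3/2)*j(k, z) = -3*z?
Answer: 900857412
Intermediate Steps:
j(k, z) = -2*z (j(k, z) = 2*(-3*z)/3 = -2*z)
(-29887 + (-15488 + 12657))*(-27138 + j(34, 198)) = (-29887 + (-15488 + 12657))*(-27138 - 2*198) = (-29887 - 2831)*(-27138 - 396) = -32718*(-27534) = 900857412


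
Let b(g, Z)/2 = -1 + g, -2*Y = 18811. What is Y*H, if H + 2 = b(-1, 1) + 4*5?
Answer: -131677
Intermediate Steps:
Y = -18811/2 (Y = -½*18811 = -18811/2 ≈ -9405.5)
b(g, Z) = -2 + 2*g (b(g, Z) = 2*(-1 + g) = -2 + 2*g)
H = 14 (H = -2 + ((-2 + 2*(-1)) + 4*5) = -2 + ((-2 - 2) + 20) = -2 + (-4 + 20) = -2 + 16 = 14)
Y*H = -18811/2*14 = -131677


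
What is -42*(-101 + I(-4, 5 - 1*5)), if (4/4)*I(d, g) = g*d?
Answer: 4242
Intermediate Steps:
I(d, g) = d*g (I(d, g) = g*d = d*g)
-42*(-101 + I(-4, 5 - 1*5)) = -42*(-101 - 4*(5 - 1*5)) = -42*(-101 - 4*(5 - 5)) = -42*(-101 - 4*0) = -42*(-101 + 0) = -42*(-101) = 4242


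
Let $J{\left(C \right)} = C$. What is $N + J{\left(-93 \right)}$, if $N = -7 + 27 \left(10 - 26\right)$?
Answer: $-532$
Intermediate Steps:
$N = -439$ ($N = -7 + 27 \left(10 - 26\right) = -7 + 27 \left(-16\right) = -7 - 432 = -439$)
$N + J{\left(-93 \right)} = -439 - 93 = -532$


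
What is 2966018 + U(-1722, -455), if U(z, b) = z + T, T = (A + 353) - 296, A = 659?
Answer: 2965012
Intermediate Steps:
T = 716 (T = (659 + 353) - 296 = 1012 - 296 = 716)
U(z, b) = 716 + z (U(z, b) = z + 716 = 716 + z)
2966018 + U(-1722, -455) = 2966018 + (716 - 1722) = 2966018 - 1006 = 2965012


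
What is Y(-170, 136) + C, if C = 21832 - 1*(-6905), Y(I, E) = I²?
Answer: 57637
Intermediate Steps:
C = 28737 (C = 21832 + 6905 = 28737)
Y(-170, 136) + C = (-170)² + 28737 = 28900 + 28737 = 57637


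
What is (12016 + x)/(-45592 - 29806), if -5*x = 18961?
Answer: -41119/376990 ≈ -0.10907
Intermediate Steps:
x = -18961/5 (x = -⅕*18961 = -18961/5 ≈ -3792.2)
(12016 + x)/(-45592 - 29806) = (12016 - 18961/5)/(-45592 - 29806) = (41119/5)/(-75398) = (41119/5)*(-1/75398) = -41119/376990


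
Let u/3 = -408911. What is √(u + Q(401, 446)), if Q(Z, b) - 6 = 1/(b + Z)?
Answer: 2*I*√1818316094/77 ≈ 1107.6*I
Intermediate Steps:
Q(Z, b) = 6 + 1/(Z + b) (Q(Z, b) = 6 + 1/(b + Z) = 6 + 1/(Z + b))
u = -1226733 (u = 3*(-408911) = -1226733)
√(u + Q(401, 446)) = √(-1226733 + (1 + 6*401 + 6*446)/(401 + 446)) = √(-1226733 + (1 + 2406 + 2676)/847) = √(-1226733 + (1/847)*5083) = √(-1226733 + 5083/847) = √(-1039037768/847) = 2*I*√1818316094/77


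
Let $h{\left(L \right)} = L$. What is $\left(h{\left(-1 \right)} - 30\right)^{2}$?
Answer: $961$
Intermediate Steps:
$\left(h{\left(-1 \right)} - 30\right)^{2} = \left(-1 - 30\right)^{2} = \left(-31\right)^{2} = 961$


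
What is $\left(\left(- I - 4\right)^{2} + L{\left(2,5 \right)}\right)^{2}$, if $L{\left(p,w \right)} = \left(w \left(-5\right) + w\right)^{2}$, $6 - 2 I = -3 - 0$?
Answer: $\frac{3568321}{16} \approx 2.2302 \cdot 10^{5}$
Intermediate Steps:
$I = \frac{9}{2}$ ($I = 3 - \frac{-3 - 0}{2} = 3 - \frac{-3 + 0}{2} = 3 - - \frac{3}{2} = 3 + \frac{3}{2} = \frac{9}{2} \approx 4.5$)
$L{\left(p,w \right)} = 16 w^{2}$ ($L{\left(p,w \right)} = \left(- 5 w + w\right)^{2} = \left(- 4 w\right)^{2} = 16 w^{2}$)
$\left(\left(- I - 4\right)^{2} + L{\left(2,5 \right)}\right)^{2} = \left(\left(\left(-1\right) \frac{9}{2} - 4\right)^{2} + 16 \cdot 5^{2}\right)^{2} = \left(\left(- \frac{9}{2} - 4\right)^{2} + 16 \cdot 25\right)^{2} = \left(\left(- \frac{17}{2}\right)^{2} + 400\right)^{2} = \left(\frac{289}{4} + 400\right)^{2} = \left(\frac{1889}{4}\right)^{2} = \frac{3568321}{16}$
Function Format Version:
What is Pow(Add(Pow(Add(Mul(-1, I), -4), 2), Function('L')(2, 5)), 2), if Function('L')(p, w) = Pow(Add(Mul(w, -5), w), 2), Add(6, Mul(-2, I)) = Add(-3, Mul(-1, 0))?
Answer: Rational(3568321, 16) ≈ 2.2302e+5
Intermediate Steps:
I = Rational(9, 2) (I = Add(3, Mul(Rational(-1, 2), Add(-3, Mul(-1, 0)))) = Add(3, Mul(Rational(-1, 2), Add(-3, 0))) = Add(3, Mul(Rational(-1, 2), -3)) = Add(3, Rational(3, 2)) = Rational(9, 2) ≈ 4.5000)
Function('L')(p, w) = Mul(16, Pow(w, 2)) (Function('L')(p, w) = Pow(Add(Mul(-5, w), w), 2) = Pow(Mul(-4, w), 2) = Mul(16, Pow(w, 2)))
Pow(Add(Pow(Add(Mul(-1, I), -4), 2), Function('L')(2, 5)), 2) = Pow(Add(Pow(Add(Mul(-1, Rational(9, 2)), -4), 2), Mul(16, Pow(5, 2))), 2) = Pow(Add(Pow(Add(Rational(-9, 2), -4), 2), Mul(16, 25)), 2) = Pow(Add(Pow(Rational(-17, 2), 2), 400), 2) = Pow(Add(Rational(289, 4), 400), 2) = Pow(Rational(1889, 4), 2) = Rational(3568321, 16)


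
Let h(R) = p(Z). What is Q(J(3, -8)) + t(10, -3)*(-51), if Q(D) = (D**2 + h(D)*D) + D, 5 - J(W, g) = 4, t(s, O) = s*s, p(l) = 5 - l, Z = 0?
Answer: -5093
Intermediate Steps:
h(R) = 5 (h(R) = 5 - 1*0 = 5 + 0 = 5)
t(s, O) = s**2
J(W, g) = 1 (J(W, g) = 5 - 1*4 = 5 - 4 = 1)
Q(D) = D**2 + 6*D (Q(D) = (D**2 + 5*D) + D = D**2 + 6*D)
Q(J(3, -8)) + t(10, -3)*(-51) = 1*(6 + 1) + 10**2*(-51) = 1*7 + 100*(-51) = 7 - 5100 = -5093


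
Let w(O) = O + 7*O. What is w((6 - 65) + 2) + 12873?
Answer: 12417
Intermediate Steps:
w(O) = 8*O
w((6 - 65) + 2) + 12873 = 8*((6 - 65) + 2) + 12873 = 8*(-59 + 2) + 12873 = 8*(-57) + 12873 = -456 + 12873 = 12417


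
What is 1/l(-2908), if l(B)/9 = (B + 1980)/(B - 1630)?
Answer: 2269/4176 ≈ 0.54334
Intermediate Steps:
l(B) = 9*(1980 + B)/(-1630 + B) (l(B) = 9*((B + 1980)/(B - 1630)) = 9*((1980 + B)/(-1630 + B)) = 9*(1980 + B)/(-1630 + B))
1/l(-2908) = 1/(9*(1980 - 2908)/(-1630 - 2908)) = 1/(9*(-928)/(-4538)) = 1/(9*(-1/4538)*(-928)) = 1/(4176/2269) = 2269/4176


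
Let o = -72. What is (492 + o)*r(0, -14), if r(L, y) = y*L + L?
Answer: 0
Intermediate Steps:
r(L, y) = L + L*y (r(L, y) = L*y + L = L + L*y)
(492 + o)*r(0, -14) = (492 - 72)*(0*(1 - 14)) = 420*(0*(-13)) = 420*0 = 0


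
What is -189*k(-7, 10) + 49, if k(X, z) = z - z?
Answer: 49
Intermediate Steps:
k(X, z) = 0
-189*k(-7, 10) + 49 = -189*0 + 49 = 0 + 49 = 49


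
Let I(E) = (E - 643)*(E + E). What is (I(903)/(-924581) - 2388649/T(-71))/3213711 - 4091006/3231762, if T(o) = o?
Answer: -20379078393203632174/16233053209674182721 ≈ -1.2554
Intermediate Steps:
I(E) = 2*E*(-643 + E) (I(E) = (-643 + E)*(2*E) = 2*E*(-643 + E))
(I(903)/(-924581) - 2388649/T(-71))/3213711 - 4091006/3231762 = ((2*903*(-643 + 903))/(-924581) - 2388649/(-71))/3213711 - 4091006/3231762 = ((2*903*260)*(-1/924581) - 2388649*(-1/71))*(1/3213711) - 4091006*1/3231762 = (469560*(-1/924581) + 2388649/71)*(1/3213711) - 2045503/1615881 = (-67080/132083 + 2388649/71)*(1/3213711) - 2045503/1615881 = (315495163187/9377893)*(1/3213711) - 2045503/1615881 = 315495163187/30137837890923 - 2045503/1615881 = -20379078393203632174/16233053209674182721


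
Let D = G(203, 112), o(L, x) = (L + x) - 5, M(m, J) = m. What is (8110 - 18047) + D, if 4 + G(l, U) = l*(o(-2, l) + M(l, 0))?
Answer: 71056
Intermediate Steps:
o(L, x) = -5 + L + x
G(l, U) = -4 + l*(-7 + 2*l) (G(l, U) = -4 + l*((-5 - 2 + l) + l) = -4 + l*((-7 + l) + l) = -4 + l*(-7 + 2*l))
D = 80993 (D = -4 + 203² + 203*(-7 + 203) = -4 + 41209 + 203*196 = -4 + 41209 + 39788 = 80993)
(8110 - 18047) + D = (8110 - 18047) + 80993 = -9937 + 80993 = 71056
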